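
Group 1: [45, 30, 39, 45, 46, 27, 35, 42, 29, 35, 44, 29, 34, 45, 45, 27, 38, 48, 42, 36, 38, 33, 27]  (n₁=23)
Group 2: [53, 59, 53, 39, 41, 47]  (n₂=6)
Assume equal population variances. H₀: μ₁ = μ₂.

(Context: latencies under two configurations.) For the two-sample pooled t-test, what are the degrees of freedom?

degrees of freedom = 27

df = n₁ + n₂ − 2 = 23 + 6 − 2 = 27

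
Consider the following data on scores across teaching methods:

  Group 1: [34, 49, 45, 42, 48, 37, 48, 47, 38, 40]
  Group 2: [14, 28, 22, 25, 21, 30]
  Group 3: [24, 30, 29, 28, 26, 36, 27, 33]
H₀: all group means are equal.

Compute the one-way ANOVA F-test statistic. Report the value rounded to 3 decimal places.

test statistic = 32.706

Group means [42.80, 23.33, 29.12], grand mean 33.375
SSB = Σnᵢ(x̄ᵢ−x̄)² = 1637.817; SSW = ΣΣ(x−x̄ᵢ)² = 525.808
MSB = 1637.817/2 = 818.9083; MSW = 525.808/21 = 25.0385
F = MSB/MSW = 32.7060
df = (2, 21)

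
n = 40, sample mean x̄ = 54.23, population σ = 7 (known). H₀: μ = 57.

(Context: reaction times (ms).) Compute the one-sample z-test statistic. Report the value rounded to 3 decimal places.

test statistic = -2.503

SE = σ/√n = 7/√40 = 1.1068
z = (x̄−μ₀)/SE = (54.23−57)/1.1068 = -2.5027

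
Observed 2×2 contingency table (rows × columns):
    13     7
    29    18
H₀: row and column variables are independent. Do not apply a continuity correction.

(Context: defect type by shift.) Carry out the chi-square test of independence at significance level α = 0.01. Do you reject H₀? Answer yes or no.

Row totals [20, 47], col totals [42, 25], n=67
χ² = (13−12.54)²/12.54 + (7−7.46)²/7.46 + (29−29.46)²/29.46 + (18−17.54)²/17.54 = 0.0652
df = 1
p-value (upper-tail) = 0.79841
At α=0.01: p ≥ α → fail to reject H₀

reject H₀: no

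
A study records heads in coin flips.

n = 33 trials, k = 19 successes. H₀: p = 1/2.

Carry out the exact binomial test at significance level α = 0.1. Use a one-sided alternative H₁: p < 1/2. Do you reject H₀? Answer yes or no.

Exact binomial: n=33, k=19, p₀=1/2=0.5000
P(X≤19) from Σ C(n,i)·p₀^i·(1−p₀)^(n−i)
p-value (one-sided, H₁ less) = 0.85190
At α=0.1: p ≥ α → fail to reject H₀

reject H₀: no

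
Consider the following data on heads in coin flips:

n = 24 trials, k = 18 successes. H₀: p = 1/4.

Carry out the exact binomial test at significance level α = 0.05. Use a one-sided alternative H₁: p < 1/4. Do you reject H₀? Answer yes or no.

Exact binomial: n=24, k=18, p₀=1/4=0.2500
P(X≤18) from Σ C(n,i)·p₀^i·(1−p₀)^(n−i)
p-value (one-sided, H₁ less) = 1.00000
At α=0.05: p ≥ α → fail to reject H₀

reject H₀: no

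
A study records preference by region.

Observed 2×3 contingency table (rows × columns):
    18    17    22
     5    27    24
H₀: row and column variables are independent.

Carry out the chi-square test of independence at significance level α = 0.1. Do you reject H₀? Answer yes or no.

Row totals [57, 56], col totals [23, 44, 46], n=113
χ² = (18−11.60)²/11.60 + (17−22.19)²/22.19 + (22−23.20)²/23.20 + (5−11.40)²/11.40 + (27−21.81)²/21.81 + (24−22.80)²/22.80 = 9.6994
df = 2
p-value (upper-tail) = 0.00783
At α=0.1: p < α → reject H₀

reject H₀: yes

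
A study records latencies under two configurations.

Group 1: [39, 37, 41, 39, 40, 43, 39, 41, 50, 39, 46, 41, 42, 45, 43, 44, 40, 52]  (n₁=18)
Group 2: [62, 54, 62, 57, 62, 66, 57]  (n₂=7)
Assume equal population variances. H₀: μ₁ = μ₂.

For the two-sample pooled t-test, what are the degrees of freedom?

df = n₁ + n₂ − 2 = 18 + 7 − 2 = 23

degrees of freedom = 23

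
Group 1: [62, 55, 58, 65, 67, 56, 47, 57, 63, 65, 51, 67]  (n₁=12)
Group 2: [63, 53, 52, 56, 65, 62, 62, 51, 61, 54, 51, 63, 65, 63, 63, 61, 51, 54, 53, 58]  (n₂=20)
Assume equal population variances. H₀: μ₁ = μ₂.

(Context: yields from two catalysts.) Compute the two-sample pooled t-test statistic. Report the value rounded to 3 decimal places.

x̄₁=59.417, s₁=6.473, n₁=12
x̄₂=58.050, s₂=5.216, n₂=20
s_p² = [11·6.473² + 19·5.216²]/30 = 32.5956
SE = √(s_p²·(1/12+1/20)) = 2.0847
t = (59.417−58.050)/2.0847 = 0.6556
df = 30

test statistic = 0.656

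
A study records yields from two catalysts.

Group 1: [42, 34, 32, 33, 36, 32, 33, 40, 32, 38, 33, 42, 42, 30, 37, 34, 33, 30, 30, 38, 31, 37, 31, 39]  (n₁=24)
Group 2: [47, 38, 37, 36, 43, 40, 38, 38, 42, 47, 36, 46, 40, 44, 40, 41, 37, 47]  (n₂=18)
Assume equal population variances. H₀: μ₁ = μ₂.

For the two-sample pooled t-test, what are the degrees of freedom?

degrees of freedom = 40

df = n₁ + n₂ − 2 = 24 + 18 − 2 = 40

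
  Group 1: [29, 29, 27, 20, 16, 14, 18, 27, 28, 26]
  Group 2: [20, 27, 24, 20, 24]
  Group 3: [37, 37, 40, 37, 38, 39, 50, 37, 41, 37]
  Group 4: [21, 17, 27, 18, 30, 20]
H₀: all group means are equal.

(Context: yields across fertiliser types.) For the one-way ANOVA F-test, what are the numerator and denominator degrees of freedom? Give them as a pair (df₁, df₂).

k = 4 groups, N = 31 total
df = (k−1, N−k) = (4−1, 31−4) = (3, 27)

degrees of freedom = [3, 27]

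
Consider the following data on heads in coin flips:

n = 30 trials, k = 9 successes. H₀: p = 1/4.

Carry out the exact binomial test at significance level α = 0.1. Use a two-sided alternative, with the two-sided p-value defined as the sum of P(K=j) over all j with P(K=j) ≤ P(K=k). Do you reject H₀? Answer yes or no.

reject H₀: no

Exact binomial: n=30, k=9, p₀=1/4=0.2500
P(X=j) = C(n,j)·p₀^j·(1−p₀)^(n−j); p = Σ P(X=j) over j with P(X=j) ≤ P(X=9)
p-value (two-sided) = 0.52900
At α=0.1: p ≥ α → fail to reject H₀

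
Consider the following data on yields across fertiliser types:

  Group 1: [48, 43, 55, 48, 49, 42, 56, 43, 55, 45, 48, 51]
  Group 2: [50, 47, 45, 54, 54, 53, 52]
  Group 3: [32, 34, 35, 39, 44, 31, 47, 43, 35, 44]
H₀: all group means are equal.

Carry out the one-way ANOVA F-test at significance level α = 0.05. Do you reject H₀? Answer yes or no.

reject H₀: yes

Group means [48.58, 50.71, 38.40], grand mean 45.586
SSB = Σnᵢ(x̄ᵢ−x̄)² = 808.289; SSW = ΣΣ(x−x̄ᵢ)² = 634.745
MSB = 808.289/2 = 404.1446; MSW = 634.745/26 = 24.4133
F = MSB/MSW = 16.5543
df = (2, 26)
p-value (upper-tail) = 0.00002
At α=0.05: p < α → reject H₀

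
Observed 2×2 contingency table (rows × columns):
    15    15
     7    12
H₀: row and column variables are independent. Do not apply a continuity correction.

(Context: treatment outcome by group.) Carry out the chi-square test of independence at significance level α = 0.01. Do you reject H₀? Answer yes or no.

Row totals [30, 19], col totals [22, 27], n=49
χ² = (15−13.47)²/13.47 + (15−16.53)²/16.53 + (7−8.53)²/8.53 + (12−10.47)²/10.47 = 0.8141
df = 1
p-value (upper-tail) = 0.36692
At α=0.01: p ≥ α → fail to reject H₀

reject H₀: no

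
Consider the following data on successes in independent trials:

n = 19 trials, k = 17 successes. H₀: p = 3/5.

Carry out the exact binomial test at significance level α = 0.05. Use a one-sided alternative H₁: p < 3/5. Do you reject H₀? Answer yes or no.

Exact binomial: n=19, k=17, p₀=3/5=0.6000
P(X≤17) from Σ C(n,i)·p₀^i·(1−p₀)^(n−i)
p-value (one-sided, H₁ less) = 0.99917
At α=0.05: p ≥ α → fail to reject H₀

reject H₀: no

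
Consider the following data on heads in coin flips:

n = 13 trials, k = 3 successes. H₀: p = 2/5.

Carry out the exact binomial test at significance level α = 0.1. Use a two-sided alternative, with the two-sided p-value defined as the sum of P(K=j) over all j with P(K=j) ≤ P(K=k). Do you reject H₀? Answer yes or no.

reject H₀: no

Exact binomial: n=13, k=3, p₀=2/5=0.4000
P(X=j) = C(n,j)·p₀^j·(1−p₀)^(n−j); p = Σ P(X=j) over j with P(X=j) ≤ P(X=3)
p-value (two-sided) = 0.26625
At α=0.1: p ≥ α → fail to reject H₀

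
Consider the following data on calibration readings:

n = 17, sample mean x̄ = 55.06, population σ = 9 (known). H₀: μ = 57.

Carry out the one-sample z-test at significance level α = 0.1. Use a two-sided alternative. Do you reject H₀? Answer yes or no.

reject H₀: no

SE = σ/√n = 9/√17 = 2.1828
z = (x̄−μ₀)/SE = (55.06−57)/2.1828 = -0.8888
p-value (two-sided) = 0.37413
At α=0.1: p ≥ α → fail to reject H₀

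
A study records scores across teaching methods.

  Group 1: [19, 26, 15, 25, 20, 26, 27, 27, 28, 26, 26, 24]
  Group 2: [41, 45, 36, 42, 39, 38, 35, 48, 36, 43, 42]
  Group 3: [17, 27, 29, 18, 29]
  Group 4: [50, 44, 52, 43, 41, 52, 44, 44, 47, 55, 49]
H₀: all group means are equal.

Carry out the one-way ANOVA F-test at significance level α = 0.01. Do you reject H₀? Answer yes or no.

reject H₀: yes

Group means [24.08, 40.45, 24.00, 47.36], grand mean 35.256
SSB = Σnᵢ(x̄ᵢ−x̄)² = 4041.247; SSW = ΣΣ(x−x̄ᵢ)² = 688.189
MSB = 4041.247/3 = 1347.0822; MSW = 688.189/35 = 19.6626
F = MSB/MSW = 68.5100
df = (3, 35)
p-value (upper-tail) = 0.00000
At α=0.01: p < α → reject H₀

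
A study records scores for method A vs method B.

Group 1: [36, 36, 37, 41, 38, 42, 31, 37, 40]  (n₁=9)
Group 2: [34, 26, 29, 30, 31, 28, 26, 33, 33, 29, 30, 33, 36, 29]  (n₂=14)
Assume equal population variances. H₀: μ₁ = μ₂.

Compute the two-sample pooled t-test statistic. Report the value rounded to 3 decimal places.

test statistic = 5.328

x̄₁=37.556, s₁=3.283, n₁=9
x̄₂=30.500, s₂=2.981, n₂=14
s_p² = [8·3.283² + 13·2.981²]/21 = 9.6058
SE = √(s_p²·(1/9+1/14)) = 1.3242
t = (37.556−30.500)/1.3242 = 5.3283
df = 21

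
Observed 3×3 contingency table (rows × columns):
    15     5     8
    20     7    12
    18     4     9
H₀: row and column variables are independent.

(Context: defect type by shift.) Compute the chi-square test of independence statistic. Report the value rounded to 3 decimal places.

Row totals [28, 39, 31], col totals [53, 16, 29], n=98
χ² = (15−15.14)²/15.14 + (5−4.57)²/4.57 + (8−8.29)²/8.29 + (20−21.09)²/21.09 + (7−6.37)²/6.37 + (12−11.54)²/11.54 + (18−16.77)²/16.77 + (4−5.06)²/5.06 + (9−9.17)²/9.17 = 0.5058
df = 4

test statistic = 0.506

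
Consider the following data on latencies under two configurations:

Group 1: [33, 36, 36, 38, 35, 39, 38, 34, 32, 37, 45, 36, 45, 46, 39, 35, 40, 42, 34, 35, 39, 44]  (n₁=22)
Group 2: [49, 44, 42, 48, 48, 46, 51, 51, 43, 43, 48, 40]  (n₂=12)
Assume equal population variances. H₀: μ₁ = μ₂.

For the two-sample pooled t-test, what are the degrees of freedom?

degrees of freedom = 32

df = n₁ + n₂ − 2 = 22 + 12 − 2 = 32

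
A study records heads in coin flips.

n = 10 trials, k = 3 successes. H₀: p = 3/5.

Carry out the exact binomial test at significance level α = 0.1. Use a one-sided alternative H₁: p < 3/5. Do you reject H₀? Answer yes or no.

Exact binomial: n=10, k=3, p₀=3/5=0.6000
P(X≤3) from Σ C(n,i)·p₀^i·(1−p₀)^(n−i)
p-value (one-sided, H₁ less) = 0.05476
At α=0.1: p < α → reject H₀

reject H₀: yes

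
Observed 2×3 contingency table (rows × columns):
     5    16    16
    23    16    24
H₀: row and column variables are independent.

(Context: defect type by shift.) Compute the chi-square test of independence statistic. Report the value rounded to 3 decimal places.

Row totals [37, 63], col totals [28, 32, 40], n=100
χ² = (5−10.36)²/10.36 + (16−11.84)²/11.84 + (16−14.80)²/14.80 + (23−17.64)²/17.64 + (16−20.16)²/20.16 + (24−25.20)²/25.20 = 6.8763
df = 2

test statistic = 6.876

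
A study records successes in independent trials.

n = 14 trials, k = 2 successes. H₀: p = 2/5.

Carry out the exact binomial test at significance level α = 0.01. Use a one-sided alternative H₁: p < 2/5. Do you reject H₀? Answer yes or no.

Exact binomial: n=14, k=2, p₀=2/5=0.4000
P(X≤2) from Σ C(n,i)·p₀^i·(1−p₀)^(n−i)
p-value (one-sided, H₁ less) = 0.03979
At α=0.01: p ≥ α → fail to reject H₀

reject H₀: no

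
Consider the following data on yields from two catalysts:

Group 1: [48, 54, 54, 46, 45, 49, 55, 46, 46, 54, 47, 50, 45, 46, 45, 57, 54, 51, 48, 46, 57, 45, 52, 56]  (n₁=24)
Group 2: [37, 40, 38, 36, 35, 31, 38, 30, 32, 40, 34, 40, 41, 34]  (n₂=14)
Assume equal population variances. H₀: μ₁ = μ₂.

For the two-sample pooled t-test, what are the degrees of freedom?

df = n₁ + n₂ − 2 = 24 + 14 − 2 = 36

degrees of freedom = 36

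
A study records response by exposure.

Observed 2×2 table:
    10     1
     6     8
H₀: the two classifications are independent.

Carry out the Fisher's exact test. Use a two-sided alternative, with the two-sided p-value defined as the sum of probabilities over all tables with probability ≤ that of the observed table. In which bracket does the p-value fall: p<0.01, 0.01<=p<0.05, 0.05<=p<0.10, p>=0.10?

Margins: r₁=11, r₂=14, c₁=16, c₂=9, n=25
p_obs = C(11,10)·C(14,6)/C(25,16); sum pmf over tables with pmf ≤ p_obs
p-value (two-sided) = 0.03301
→ bracket: 0.01<=p<0.05

p-value bracket: 0.01<=p<0.05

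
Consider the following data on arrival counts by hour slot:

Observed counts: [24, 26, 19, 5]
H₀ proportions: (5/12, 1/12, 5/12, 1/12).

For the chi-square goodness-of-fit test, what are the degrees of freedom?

df = k − 1 = 4 − 1 = 3

degrees of freedom = 3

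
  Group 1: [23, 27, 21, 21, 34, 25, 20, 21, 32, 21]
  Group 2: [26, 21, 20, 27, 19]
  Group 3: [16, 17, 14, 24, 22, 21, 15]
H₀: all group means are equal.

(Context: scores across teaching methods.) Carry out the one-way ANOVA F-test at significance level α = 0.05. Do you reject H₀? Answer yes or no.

Group means [24.50, 22.60, 18.43], grand mean 22.136
SSB = Σnᵢ(x̄ᵢ−x̄)² = 153.177; SSW = ΣΣ(x−x̄ᵢ)² = 367.414
MSB = 153.177/2 = 76.5883; MSW = 367.414/19 = 19.3376
F = MSB/MSW = 3.9606
df = (2, 19)
p-value (upper-tail) = 0.03650
At α=0.05: p < α → reject H₀

reject H₀: yes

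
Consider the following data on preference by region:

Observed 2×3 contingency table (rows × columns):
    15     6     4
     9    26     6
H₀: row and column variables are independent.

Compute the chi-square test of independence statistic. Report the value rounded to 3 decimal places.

Row totals [25, 41], col totals [24, 32, 10], n=66
χ² = (15−9.09)²/9.09 + (6−12.12)²/12.12 + (4−3.79)²/3.79 + (9−14.91)²/14.91 + (26−19.88)²/19.88 + (6−6.21)²/6.21 = 11.1781
df = 2

test statistic = 11.178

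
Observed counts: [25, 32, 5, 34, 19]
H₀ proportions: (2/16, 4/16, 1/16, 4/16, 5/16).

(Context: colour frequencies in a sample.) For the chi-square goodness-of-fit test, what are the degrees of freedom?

degrees of freedom = 4

df = k − 1 = 5 − 1 = 4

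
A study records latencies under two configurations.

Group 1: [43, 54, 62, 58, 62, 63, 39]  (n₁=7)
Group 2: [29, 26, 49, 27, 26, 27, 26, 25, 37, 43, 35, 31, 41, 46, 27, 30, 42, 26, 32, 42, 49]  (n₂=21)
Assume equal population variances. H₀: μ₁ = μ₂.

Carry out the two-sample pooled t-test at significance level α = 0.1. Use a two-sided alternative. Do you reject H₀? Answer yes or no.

reject H₀: yes

x̄₁=54.429, s₁=9.744, n₁=7
x̄₂=34.095, s₂=8.366, n₂=21
s_p² = [6·9.744² + 20·8.366²]/26 = 75.7509
SE = √(s_p²·(1/7+1/21)) = 3.7985
t = (54.429−34.095)/3.7985 = 5.3530
df = 26
p-value (two-sided) = 0.00001
At α=0.1: p < α → reject H₀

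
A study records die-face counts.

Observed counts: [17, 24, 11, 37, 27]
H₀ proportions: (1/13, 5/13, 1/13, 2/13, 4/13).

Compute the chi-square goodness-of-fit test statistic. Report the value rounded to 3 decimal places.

n = 116; E_i = n·p_i = [8.92, 44.62, 8.92, 17.85, 35.69]
χ² = (17−8.92)²/8.92 + (24−44.62)²/44.62 + (11−8.92)²/8.92 + (37−17.85)²/17.85 + (27−35.69)²/35.69 = 39.9944
df = 4

test statistic = 39.994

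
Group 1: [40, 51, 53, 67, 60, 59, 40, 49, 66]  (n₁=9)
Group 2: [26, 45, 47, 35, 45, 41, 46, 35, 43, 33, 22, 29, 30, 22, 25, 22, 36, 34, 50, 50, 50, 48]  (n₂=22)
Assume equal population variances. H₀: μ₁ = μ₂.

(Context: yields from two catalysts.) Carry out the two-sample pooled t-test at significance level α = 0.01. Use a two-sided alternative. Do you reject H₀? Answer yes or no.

x̄₁=53.889, s₁=10.006, n₁=9
x̄₂=37.000, s₂=9.943, n₂=22
s_p² = [8·10.006² + 21·9.943²]/29 = 99.2031
SE = √(s_p²·(1/9+1/22)) = 3.9410
t = (53.889−37.000)/3.9410 = 4.2854
df = 29
p-value (two-sided) = 0.00018
At α=0.01: p < α → reject H₀

reject H₀: yes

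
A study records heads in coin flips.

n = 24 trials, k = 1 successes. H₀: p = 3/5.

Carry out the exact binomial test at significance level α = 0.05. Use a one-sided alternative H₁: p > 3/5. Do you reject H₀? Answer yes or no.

reject H₀: no

Exact binomial: n=24, k=1, p₀=3/5=0.6000
P(X≥1) from Σ C(n,i)·p₀^i·(1−p₀)^(n−i)
p-value (one-sided, H₁ greater) = 1.00000
At α=0.05: p ≥ α → fail to reject H₀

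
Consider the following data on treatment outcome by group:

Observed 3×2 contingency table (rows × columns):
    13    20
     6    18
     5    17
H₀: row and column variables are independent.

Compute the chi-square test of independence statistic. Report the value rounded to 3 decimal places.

Row totals [33, 24, 22], col totals [24, 55], n=79
χ² = (13−10.03)²/10.03 + (20−22.97)²/22.97 + (6−7.29)²/7.29 + (18−16.71)²/16.71 + (5−6.68)²/6.68 + (17−15.32)²/15.32 = 2.2053
df = 2

test statistic = 2.205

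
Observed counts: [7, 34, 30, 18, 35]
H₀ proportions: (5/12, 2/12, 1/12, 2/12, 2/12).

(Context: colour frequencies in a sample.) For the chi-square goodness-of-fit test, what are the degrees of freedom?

df = k − 1 = 5 − 1 = 4

degrees of freedom = 4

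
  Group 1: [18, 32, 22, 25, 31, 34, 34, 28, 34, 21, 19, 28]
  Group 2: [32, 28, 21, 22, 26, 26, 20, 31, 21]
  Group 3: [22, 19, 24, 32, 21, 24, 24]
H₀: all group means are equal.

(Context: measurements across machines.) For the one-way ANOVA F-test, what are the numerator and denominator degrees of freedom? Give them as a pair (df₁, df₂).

k = 3 groups, N = 28 total
df = (k−1, N−k) = (3−1, 28−3) = (2, 25)

degrees of freedom = [2, 25]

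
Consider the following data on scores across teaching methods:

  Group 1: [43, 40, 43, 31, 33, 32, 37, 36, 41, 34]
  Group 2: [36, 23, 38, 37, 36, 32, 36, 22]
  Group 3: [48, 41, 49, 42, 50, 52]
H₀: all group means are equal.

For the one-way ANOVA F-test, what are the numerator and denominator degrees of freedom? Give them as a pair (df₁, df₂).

k = 3 groups, N = 24 total
df = (k−1, N−k) = (3−1, 24−3) = (2, 21)

degrees of freedom = [2, 21]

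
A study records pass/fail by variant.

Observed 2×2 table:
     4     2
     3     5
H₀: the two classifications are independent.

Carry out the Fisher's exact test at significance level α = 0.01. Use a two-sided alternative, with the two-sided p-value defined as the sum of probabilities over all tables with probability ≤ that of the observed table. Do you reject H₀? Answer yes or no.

reject H₀: no

Margins: r₁=6, r₂=8, c₁=7, c₂=7, n=14
p_obs = C(6,4)·C(8,3)/C(14,7); sum pmf over tables with pmf ≤ p_obs
p-value (two-sided) = 0.59207
At α=0.01: p ≥ α → fail to reject H₀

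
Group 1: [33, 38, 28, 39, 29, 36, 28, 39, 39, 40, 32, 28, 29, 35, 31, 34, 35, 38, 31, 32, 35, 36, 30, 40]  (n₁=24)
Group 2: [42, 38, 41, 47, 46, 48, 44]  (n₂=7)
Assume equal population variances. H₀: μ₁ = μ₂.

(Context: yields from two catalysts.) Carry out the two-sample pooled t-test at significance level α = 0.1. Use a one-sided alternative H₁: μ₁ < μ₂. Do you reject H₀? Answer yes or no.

x̄₁=33.958, s₁=4.123, n₁=24
x̄₂=43.714, s₂=3.592, n₂=7
s_p² = [23·4.123² + 6·3.592²]/29 = 16.1513
SE = √(s_p²·(1/24+1/7)) = 1.7264
t = (33.958−43.714)/1.7264 = -5.6512
df = 29
p-value (one-sided, H₁ less) = 0.00000
At α=0.1: p < α → reject H₀

reject H₀: yes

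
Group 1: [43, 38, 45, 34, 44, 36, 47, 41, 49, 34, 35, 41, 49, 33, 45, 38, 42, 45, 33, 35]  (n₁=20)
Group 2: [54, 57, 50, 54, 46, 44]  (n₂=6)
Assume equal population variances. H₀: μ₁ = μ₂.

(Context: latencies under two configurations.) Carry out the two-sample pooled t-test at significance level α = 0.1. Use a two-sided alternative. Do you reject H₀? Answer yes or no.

x̄₁=40.350, s₁=5.422, n₁=20
x̄₂=50.833, s₂=5.076, n₂=6
s_p² = [19·5.422² + 5·5.076²]/24 = 28.6410
SE = √(s_p²·(1/20+1/6)) = 2.4911
t = (40.350−50.833)/2.4911 = -4.2083
df = 24
p-value (two-sided) = 0.00031
At α=0.1: p < α → reject H₀

reject H₀: yes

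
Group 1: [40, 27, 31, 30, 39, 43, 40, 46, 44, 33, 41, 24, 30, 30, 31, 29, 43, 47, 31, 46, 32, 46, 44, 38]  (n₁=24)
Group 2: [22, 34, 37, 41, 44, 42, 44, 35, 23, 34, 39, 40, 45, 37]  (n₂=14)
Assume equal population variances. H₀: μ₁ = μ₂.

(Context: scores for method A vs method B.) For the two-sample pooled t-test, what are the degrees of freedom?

degrees of freedom = 36

df = n₁ + n₂ − 2 = 24 + 14 − 2 = 36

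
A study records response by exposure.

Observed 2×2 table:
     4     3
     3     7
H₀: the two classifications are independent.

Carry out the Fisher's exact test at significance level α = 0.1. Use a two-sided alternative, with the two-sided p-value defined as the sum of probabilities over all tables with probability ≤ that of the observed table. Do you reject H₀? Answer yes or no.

Margins: r₁=7, r₂=10, c₁=7, c₂=10, n=17
p_obs = C(7,4)·C(10,3)/C(17,7); sum pmf over tables with pmf ≤ p_obs
p-value (two-sided) = 0.34996
At α=0.1: p ≥ α → fail to reject H₀

reject H₀: no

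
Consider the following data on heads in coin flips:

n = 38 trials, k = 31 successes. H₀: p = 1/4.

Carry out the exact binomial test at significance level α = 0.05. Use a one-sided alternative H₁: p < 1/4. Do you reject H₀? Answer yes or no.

reject H₀: no

Exact binomial: n=38, k=31, p₀=1/4=0.2500
P(X≤31) from Σ C(n,i)·p₀^i·(1−p₀)^(n−i)
p-value (one-sided, H₁ less) = 1.00000
At α=0.05: p ≥ α → fail to reject H₀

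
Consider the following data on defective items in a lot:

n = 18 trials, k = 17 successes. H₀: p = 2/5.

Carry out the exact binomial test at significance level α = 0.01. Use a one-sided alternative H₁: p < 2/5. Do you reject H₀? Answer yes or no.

Exact binomial: n=18, k=17, p₀=2/5=0.4000
P(X≤17) from Σ C(n,i)·p₀^i·(1−p₀)^(n−i)
p-value (one-sided, H₁ less) = 1.00000
At α=0.01: p ≥ α → fail to reject H₀

reject H₀: no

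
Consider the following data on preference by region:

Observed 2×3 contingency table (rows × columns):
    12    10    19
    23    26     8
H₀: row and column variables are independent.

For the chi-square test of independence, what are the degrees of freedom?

df = (r−1)(c−1) = (2−1)·(3−1) = 2

degrees of freedom = 2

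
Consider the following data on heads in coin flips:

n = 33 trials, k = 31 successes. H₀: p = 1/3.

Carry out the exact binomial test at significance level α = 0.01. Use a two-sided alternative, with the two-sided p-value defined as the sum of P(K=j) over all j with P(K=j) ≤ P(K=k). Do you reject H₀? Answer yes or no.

reject H₀: yes

Exact binomial: n=33, k=31, p₀=1/3=0.3333
P(X=j) = C(n,j)·p₀^j·(1−p₀)^(n−j); p = Σ P(X=j) over j with P(X=j) ≤ P(X=31)
p-value (two-sided) = 0.00000
At α=0.01: p < α → reject H₀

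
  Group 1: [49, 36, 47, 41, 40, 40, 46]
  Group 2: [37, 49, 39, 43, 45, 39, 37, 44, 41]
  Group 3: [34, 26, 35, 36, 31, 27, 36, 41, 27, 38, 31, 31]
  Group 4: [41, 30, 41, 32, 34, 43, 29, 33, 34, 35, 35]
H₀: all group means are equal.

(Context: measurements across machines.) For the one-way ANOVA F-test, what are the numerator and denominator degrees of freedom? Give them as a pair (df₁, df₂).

k = 4 groups, N = 39 total
df = (k−1, N−k) = (4−1, 39−4) = (3, 35)

degrees of freedom = [3, 35]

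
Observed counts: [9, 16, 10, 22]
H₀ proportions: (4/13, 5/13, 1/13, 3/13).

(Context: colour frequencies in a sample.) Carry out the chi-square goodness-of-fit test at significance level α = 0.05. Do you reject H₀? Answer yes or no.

reject H₀: yes

n = 57; E_i = n·p_i = [17.54, 21.92, 4.38, 13.15]
χ² = (9−17.54)²/17.54 + (16−21.92)²/21.92 + (10−4.38)²/4.38 + (22−13.15)²/13.15 = 18.8980
df = 3
p-value (upper-tail) = 0.00029
At α=0.05: p < α → reject H₀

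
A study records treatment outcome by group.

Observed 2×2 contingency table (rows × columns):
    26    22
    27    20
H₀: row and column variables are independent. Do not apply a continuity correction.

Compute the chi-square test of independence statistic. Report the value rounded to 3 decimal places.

Row totals [48, 47], col totals [53, 42], n=95
χ² = (26−26.78)²/26.78 + (22−21.22)²/21.22 + (27−26.22)²/26.22 + (20−20.78)²/20.78 = 0.1036
df = 1

test statistic = 0.104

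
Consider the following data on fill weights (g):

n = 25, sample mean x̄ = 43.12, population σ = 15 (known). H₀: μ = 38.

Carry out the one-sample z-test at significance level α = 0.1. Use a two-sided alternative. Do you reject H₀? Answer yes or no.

reject H₀: yes

SE = σ/√n = 15/√25 = 3.0000
z = (x̄−μ₀)/SE = (43.12−38)/3.0000 = 1.7067
p-value (two-sided) = 0.08788
At α=0.1: p < α → reject H₀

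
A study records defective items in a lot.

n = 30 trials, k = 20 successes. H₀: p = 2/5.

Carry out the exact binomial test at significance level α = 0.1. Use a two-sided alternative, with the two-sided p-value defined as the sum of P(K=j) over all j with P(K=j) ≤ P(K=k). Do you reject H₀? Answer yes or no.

Exact binomial: n=30, k=20, p₀=2/5=0.4000
P(X=j) = C(n,j)·p₀^j·(1−p₀)^(n−j); p = Σ P(X=j) over j with P(X=j) ≤ P(X=20)
p-value (two-sided) = 0.00436
At α=0.1: p < α → reject H₀

reject H₀: yes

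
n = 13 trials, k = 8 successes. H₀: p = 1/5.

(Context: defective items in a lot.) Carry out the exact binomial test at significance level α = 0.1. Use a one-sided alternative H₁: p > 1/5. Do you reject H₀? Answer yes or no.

reject H₀: yes

Exact binomial: n=13, k=8, p₀=1/5=0.2000
P(X≥8) from Σ C(n,i)·p₀^i·(1−p₀)^(n−i)
p-value (one-sided, H₁ greater) = 0.00125
At α=0.1: p < α → reject H₀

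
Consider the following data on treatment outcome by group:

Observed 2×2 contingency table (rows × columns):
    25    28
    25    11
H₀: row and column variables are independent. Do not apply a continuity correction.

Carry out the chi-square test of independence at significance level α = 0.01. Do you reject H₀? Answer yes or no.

reject H₀: no

Row totals [53, 36], col totals [50, 39], n=89
χ² = (25−29.78)²/29.78 + (28−23.22)²/23.22 + (25−20.22)²/20.22 + (11−15.78)²/15.78 = 4.3207
df = 1
p-value (upper-tail) = 0.03765
At α=0.01: p ≥ α → fail to reject H₀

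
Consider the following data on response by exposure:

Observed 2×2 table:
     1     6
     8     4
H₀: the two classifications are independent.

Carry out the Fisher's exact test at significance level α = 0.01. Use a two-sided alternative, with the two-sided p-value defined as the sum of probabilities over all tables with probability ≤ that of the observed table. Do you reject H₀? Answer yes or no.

Margins: r₁=7, r₂=12, c₁=9, c₂=10, n=19
p_obs = C(7,1)·C(12,8)/C(19,9); sum pmf over tables with pmf ≤ p_obs
p-value (two-sided) = 0.05728
At α=0.01: p ≥ α → fail to reject H₀

reject H₀: no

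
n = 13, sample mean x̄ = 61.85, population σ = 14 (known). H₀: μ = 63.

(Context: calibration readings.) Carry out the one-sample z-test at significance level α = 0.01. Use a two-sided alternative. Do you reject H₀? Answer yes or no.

reject H₀: no

SE = σ/√n = 14/√13 = 3.8829
z = (x̄−μ₀)/SE = (61.85−63)/3.8829 = -0.2962
p-value (two-sided) = 0.76710
At α=0.01: p ≥ α → fail to reject H₀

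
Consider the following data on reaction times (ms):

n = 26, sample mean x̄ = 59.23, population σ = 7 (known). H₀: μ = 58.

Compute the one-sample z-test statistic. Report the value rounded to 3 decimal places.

test statistic = 0.896

SE = σ/√n = 7/√26 = 1.3728
z = (x̄−μ₀)/SE = (59.23−58)/1.3728 = 0.8960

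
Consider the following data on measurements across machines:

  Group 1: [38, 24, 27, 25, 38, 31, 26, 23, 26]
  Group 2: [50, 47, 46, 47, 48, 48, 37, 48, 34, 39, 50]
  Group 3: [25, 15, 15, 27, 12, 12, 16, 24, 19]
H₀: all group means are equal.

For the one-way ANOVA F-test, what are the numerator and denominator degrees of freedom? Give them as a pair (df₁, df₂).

degrees of freedom = [2, 26]

k = 3 groups, N = 29 total
df = (k−1, N−k) = (3−1, 29−3) = (2, 26)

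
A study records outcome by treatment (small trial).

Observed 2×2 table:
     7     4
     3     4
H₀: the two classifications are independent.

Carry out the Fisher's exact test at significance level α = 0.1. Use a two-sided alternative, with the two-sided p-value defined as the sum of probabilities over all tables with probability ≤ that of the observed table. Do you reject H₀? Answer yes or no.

reject H₀: no

Margins: r₁=11, r₂=7, c₁=10, c₂=8, n=18
p_obs = C(11,7)·C(7,3)/C(18,10); sum pmf over tables with pmf ≤ p_obs
p-value (two-sided) = 0.63047
At α=0.1: p ≥ α → fail to reject H₀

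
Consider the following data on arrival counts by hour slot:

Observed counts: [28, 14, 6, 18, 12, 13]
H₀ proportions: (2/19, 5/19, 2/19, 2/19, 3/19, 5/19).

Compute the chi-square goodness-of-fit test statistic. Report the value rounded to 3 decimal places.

n = 91; E_i = n·p_i = [9.58, 23.95, 9.58, 9.58, 14.37, 23.95]
χ² = (28−9.58)²/9.58 + (14−23.95)²/23.95 + (6−9.58)²/9.58 + (18−9.58)²/9.58 + (12−14.37)²/14.37 + (13−23.95)²/23.95 = 53.6923
df = 5

test statistic = 53.692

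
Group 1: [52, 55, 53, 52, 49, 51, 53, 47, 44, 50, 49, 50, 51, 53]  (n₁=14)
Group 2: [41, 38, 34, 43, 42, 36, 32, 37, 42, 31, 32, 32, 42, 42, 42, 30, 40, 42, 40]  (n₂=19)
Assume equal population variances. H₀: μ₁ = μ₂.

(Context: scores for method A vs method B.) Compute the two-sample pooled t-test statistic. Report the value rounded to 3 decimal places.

x̄₁=50.643, s₁=2.818, n₁=14
x̄₂=37.789, s₂=4.590, n₂=19
s_p² = [13·2.818² + 18·4.590²]/31 = 15.5604
SE = √(s_p²·(1/14+1/19)) = 1.3894
t = (50.643−37.789)/1.3894 = 9.2511
df = 31

test statistic = 9.251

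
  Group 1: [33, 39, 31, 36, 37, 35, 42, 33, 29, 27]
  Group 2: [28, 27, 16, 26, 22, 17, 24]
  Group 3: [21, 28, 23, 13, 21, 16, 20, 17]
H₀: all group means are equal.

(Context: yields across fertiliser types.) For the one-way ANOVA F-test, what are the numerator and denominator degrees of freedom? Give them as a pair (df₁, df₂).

k = 3 groups, N = 25 total
df = (k−1, N−k) = (3−1, 25−3) = (2, 22)

degrees of freedom = [2, 22]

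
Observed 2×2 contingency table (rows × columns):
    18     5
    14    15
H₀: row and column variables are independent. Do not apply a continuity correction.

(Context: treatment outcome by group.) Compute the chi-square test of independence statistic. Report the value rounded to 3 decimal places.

test statistic = 4.873

Row totals [23, 29], col totals [32, 20], n=52
χ² = (18−14.15)²/14.15 + (5−8.85)²/8.85 + (14−17.85)²/17.85 + (15−11.15)²/11.15 = 4.8726
df = 1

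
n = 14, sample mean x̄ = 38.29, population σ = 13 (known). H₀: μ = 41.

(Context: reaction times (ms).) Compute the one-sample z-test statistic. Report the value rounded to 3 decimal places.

test statistic = -0.780

SE = σ/√n = 13/√14 = 3.4744
z = (x̄−μ₀)/SE = (38.29−41)/3.4744 = -0.7800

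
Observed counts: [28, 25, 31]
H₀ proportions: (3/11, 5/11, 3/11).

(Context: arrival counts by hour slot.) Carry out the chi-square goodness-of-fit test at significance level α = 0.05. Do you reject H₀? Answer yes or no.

n = 84; E_i = n·p_i = [22.91, 38.18, 22.91]
χ² = (28−22.91)²/22.91 + (25−38.18)²/38.18 + (31−22.91)²/22.91 = 8.5397
df = 2
p-value (upper-tail) = 0.01398
At α=0.05: p < α → reject H₀

reject H₀: yes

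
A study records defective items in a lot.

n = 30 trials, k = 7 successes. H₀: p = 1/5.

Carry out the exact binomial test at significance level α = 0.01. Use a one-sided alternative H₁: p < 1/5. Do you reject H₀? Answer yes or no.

reject H₀: no

Exact binomial: n=30, k=7, p₀=1/5=0.2000
P(X≤7) from Σ C(n,i)·p₀^i·(1−p₀)^(n−i)
p-value (one-sided, H₁ less) = 0.76079
At α=0.01: p ≥ α → fail to reject H₀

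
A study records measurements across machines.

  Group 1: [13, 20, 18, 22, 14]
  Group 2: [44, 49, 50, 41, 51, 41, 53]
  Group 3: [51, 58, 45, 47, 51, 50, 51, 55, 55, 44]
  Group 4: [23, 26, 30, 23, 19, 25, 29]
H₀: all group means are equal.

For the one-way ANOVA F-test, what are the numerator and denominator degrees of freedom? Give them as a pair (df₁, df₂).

degrees of freedom = [3, 25]

k = 4 groups, N = 29 total
df = (k−1, N−k) = (4−1, 29−4) = (3, 25)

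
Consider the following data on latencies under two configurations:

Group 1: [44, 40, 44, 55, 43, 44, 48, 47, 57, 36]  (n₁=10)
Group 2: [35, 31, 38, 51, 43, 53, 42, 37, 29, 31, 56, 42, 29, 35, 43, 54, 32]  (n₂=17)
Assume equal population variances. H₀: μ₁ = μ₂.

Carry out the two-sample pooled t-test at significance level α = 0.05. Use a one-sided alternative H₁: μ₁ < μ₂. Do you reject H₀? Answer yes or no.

x̄₁=45.800, s₁=6.356, n₁=10
x̄₂=40.059, s₂=9.010, n₂=17
s_p² = [9·6.356² + 16·9.010²]/25 = 66.5016
SE = √(s_p²·(1/10+1/17)) = 3.2499
t = (45.800−40.059)/3.2499 = 1.7666
df = 25
p-value (one-sided, H₁ less) = 0.95524
At α=0.05: p ≥ α → fail to reject H₀

reject H₀: no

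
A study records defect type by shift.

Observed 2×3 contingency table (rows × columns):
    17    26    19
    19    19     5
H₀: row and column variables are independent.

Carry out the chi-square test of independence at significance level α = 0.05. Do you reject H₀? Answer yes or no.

Row totals [62, 43], col totals [36, 45, 24], n=105
χ² = (17−21.26)²/21.26 + (26−26.57)²/26.57 + (19−14.17)²/14.17 + (19−14.74)²/14.74 + (19−18.43)²/18.43 + (5−9.83)²/9.83 = 6.1293
df = 2
p-value (upper-tail) = 0.04667
At α=0.05: p < α → reject H₀

reject H₀: yes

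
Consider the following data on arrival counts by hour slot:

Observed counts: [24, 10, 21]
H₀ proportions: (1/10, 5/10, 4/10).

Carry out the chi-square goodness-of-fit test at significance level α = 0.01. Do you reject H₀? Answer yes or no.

reject H₀: yes

n = 55; E_i = n·p_i = [5.50, 27.50, 22.00]
χ² = (24−5.50)²/5.50 + (10−27.50)²/27.50 + (21−22.00)²/22.00 = 73.4091
df = 2
p-value (upper-tail) = 0.00000
At α=0.01: p < α → reject H₀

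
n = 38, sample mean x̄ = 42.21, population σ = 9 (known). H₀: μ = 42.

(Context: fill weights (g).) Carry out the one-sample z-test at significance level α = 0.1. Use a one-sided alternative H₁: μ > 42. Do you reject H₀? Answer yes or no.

reject H₀: no

SE = σ/√n = 9/√38 = 1.4600
z = (x̄−μ₀)/SE = (42.21−42)/1.4600 = 0.1438
p-value (one-sided, H₁ greater) = 0.44281
At α=0.1: p ≥ α → fail to reject H₀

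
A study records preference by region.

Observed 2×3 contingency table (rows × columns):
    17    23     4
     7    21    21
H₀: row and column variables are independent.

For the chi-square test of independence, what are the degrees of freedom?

degrees of freedom = 2

df = (r−1)(c−1) = (2−1)·(3−1) = 2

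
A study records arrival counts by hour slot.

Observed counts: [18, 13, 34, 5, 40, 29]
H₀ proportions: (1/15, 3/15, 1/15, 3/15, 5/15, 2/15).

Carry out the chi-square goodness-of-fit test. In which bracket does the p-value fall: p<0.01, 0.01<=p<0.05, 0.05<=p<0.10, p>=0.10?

n = 139; E_i = n·p_i = [9.27, 27.80, 9.27, 27.80, 46.33, 18.53]
χ² = (18−9.27)²/9.27 + (13−27.80)²/27.80 + (34−9.27)²/9.27 + (5−27.80)²/27.80 + (40−46.33)²/46.33 + (29−18.53)²/18.53 = 107.6007
df = 5
p-value (upper-tail) = 0.00000
→ bracket: p<0.01

p-value bracket: p<0.01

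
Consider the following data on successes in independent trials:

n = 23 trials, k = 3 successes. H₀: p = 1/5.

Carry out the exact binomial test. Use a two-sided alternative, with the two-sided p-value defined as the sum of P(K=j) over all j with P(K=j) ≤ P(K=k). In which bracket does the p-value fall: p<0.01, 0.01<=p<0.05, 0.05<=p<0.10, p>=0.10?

Exact binomial: n=23, k=3, p₀=1/5=0.2000
P(X=j) = C(n,j)·p₀^j·(1−p₀)^(n−j); p = Σ P(X=j) over j with P(X=j) ≤ P(X=3)
p-value (two-sided) = 0.60184
→ bracket: p>=0.10

p-value bracket: p>=0.10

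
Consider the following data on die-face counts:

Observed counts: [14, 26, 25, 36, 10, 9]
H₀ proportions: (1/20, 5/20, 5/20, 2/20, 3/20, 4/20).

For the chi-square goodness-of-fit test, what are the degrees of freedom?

df = k − 1 = 6 − 1 = 5

degrees of freedom = 5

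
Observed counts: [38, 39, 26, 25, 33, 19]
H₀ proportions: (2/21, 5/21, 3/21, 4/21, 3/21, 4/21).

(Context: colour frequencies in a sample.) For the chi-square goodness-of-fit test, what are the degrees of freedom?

df = k − 1 = 6 − 1 = 5

degrees of freedom = 5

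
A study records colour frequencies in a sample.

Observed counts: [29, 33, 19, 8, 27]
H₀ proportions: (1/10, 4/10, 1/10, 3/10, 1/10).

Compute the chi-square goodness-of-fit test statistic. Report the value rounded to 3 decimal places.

test statistic = 75.774

n = 116; E_i = n·p_i = [11.60, 46.40, 11.60, 34.80, 11.60]
χ² = (29−11.60)²/11.60 + (33−46.40)²/46.40 + (19−11.60)²/11.60 + (8−34.80)²/34.80 + (27−11.60)²/11.60 = 75.7744
df = 4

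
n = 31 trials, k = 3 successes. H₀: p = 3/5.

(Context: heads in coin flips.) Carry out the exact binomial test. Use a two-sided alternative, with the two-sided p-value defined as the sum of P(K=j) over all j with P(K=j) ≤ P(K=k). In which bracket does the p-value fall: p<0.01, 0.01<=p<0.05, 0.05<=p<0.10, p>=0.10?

Exact binomial: n=31, k=3, p₀=3/5=0.6000
P(X=j) = C(n,j)·p₀^j·(1−p₀)^(n−j); p = Σ P(X=j) over j with P(X=j) ≤ P(X=3)
p-value (two-sided) = 0.00000
→ bracket: p<0.01

p-value bracket: p<0.01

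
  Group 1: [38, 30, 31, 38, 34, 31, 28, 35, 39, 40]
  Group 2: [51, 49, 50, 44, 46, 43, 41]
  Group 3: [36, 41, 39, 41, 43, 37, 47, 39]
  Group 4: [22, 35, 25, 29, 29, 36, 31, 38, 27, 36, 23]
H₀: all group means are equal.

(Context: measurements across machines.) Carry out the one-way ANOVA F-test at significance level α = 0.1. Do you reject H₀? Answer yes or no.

reject H₀: yes

Group means [34.40, 46.29, 40.38, 30.09], grand mean 36.722
SSB = Σnᵢ(x̄ᵢ−x̄)² = 1284.610; SSW = ΣΣ(x−x̄ᵢ)² = 646.613
MSB = 1284.610/3 = 428.2032; MSW = 646.613/32 = 20.2066
F = MSB/MSW = 21.1912
df = (3, 32)
p-value (upper-tail) = 0.00000
At α=0.1: p < α → reject H₀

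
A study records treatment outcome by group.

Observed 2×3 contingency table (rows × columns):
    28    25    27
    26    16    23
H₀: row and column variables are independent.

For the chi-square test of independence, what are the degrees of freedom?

degrees of freedom = 2

df = (r−1)(c−1) = (2−1)·(3−1) = 2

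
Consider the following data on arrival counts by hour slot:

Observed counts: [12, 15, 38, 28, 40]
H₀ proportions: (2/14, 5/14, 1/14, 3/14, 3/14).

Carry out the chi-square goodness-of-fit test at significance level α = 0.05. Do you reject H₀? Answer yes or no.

reject H₀: yes

n = 133; E_i = n·p_i = [19.00, 47.50, 9.50, 28.50, 28.50]
χ² = (12−19.00)²/19.00 + (15−47.50)²/47.50 + (38−9.50)²/9.50 + (28−28.50)²/28.50 + (40−28.50)²/28.50 = 114.9649
df = 4
p-value (upper-tail) = 0.00000
At α=0.05: p < α → reject H₀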